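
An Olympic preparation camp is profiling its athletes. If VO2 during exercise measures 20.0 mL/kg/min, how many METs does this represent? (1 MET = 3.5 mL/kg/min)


METs = VO2 / 3.5 = 20.0 / 3.5 = 5.71

5.71 METs


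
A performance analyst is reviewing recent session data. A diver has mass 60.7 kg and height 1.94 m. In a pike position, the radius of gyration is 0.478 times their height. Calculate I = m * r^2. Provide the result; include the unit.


r = 0.478 * 1.94 = 0.92732 m
I = m * r^2 = 60.7 * 0.859922 = 52.197 kg*m^2

52.197 kg*m^2


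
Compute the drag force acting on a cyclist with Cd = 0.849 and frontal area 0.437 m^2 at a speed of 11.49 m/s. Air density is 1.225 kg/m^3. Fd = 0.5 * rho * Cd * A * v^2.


Step 1: v^2 = 132.0201
Step 2: Fd = 0.5 * 1.225 * 0.849 * 0.437 * 132.0201
= 30.001 N

30.001 N


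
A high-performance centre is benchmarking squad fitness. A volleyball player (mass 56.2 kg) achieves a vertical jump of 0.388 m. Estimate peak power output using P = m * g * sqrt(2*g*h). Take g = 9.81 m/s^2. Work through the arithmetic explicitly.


2 * g * h = 2 * 9.81 * 0.388 = 7.61256
sqrt(7.61256) = 2.759087 m/s
P = 56.2 * 9.81 * 2.759087 = 1521.15 W

1521.15 W


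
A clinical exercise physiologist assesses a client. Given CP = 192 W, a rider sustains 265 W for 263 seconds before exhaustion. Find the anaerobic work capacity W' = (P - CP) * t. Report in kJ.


Excess power = 265 - 192 = 73 W
Work above CP = 73 * 263 = 19199 J
W' = 19.199 kJ

19.199 kJ


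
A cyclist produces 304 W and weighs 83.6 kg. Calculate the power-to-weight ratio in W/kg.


P/W = power / mass
= 304 / 83.6
= 3.636 W/kg

3.636 W/kg


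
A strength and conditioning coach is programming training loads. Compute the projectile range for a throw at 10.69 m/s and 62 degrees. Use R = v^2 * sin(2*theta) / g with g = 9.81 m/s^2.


Two times the angle = 124 degrees
sin(124) = 0.829038
R = 114.2761 * 0.829038 / 9.81 = 9.657 m

9.657 m


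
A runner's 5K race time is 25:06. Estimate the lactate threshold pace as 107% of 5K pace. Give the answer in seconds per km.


Total race time = 25*60 + 6 = 1506 seconds
5K pace = 1506 / 5 = 301.2 sec/km
LT pace = 301.2 * 1.07 = 322.28 sec/km

322.28 s/km


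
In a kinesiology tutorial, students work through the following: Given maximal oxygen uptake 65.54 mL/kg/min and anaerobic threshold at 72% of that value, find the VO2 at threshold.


Percentage as decimal = 0.72
VO2 at AT = 65.54 * 0.72 = 47.19 mL/kg/min

47.19 mL/kg/min


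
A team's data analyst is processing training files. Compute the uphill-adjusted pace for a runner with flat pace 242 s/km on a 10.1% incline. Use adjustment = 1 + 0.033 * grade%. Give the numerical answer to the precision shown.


Adjustment factor = 1 + 0.033 * 10.1 = 1.3333
Grade-adjusted pace = 242 * 1.3333 = 322.66 s/km

322.66 s/km


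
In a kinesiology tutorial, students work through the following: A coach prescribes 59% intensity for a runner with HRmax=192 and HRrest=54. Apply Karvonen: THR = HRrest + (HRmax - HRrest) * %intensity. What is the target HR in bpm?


Heart rate reserve = 192 - 54 = 138
Intensity fraction = 59 / 100 = 0.59
THR = 54 + 138 * 0.59 = 135.42 bpm

135.42 bpm


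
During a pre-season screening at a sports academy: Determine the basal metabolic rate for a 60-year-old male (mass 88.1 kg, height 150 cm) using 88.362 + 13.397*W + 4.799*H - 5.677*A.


BMR = 88.362 + 13.397*88.1 + 4.799*150 - 5.677*60
= 1647.87 kcal/day

1647.87 kcal/day


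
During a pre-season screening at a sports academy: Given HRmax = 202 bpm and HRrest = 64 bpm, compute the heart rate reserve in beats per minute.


Heart rate reserve = maximum HR minus resting HR
HRR = 202 - 64 = 138 bpm

138 bpm


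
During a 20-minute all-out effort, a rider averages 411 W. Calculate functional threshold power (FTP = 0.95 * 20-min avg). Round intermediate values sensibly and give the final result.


FTP = 0.95 * 411
= 390.45 W

390.45 W


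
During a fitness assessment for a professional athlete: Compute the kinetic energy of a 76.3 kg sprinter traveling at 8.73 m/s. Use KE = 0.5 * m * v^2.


Velocity squared = 76.2129
KE = 0.5 * 76.3 * 76.2129 = 2907.52 J

2907.52 J


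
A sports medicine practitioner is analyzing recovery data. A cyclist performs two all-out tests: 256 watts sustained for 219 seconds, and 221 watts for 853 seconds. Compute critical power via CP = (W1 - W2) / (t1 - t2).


W1 = P1 * t1 = 256 * 219 = 56064 J
W2 = P2 * t2 = 221 * 853 = 188513 J
CP = (56064 - 188513) / (219 - 853)
= 208.91 W

208.91 W


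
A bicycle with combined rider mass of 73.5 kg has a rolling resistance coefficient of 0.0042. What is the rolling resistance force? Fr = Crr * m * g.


Fr = 0.0042 * 73.5 * 9.81
= 0.3087 * 9.81
= 3.028 N

3.028 N


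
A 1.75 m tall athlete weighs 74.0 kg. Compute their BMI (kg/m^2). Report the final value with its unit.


height^2 = 3.0625 m^2
BMI = 74.0 / 3.0625 = 24.16 kg/m^2

24.16 kg/m^2


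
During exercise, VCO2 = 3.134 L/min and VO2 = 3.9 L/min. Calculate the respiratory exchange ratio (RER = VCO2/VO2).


RER = VCO2 / VO2
= 3.134 / 3.9
= 0.8036

0.8036


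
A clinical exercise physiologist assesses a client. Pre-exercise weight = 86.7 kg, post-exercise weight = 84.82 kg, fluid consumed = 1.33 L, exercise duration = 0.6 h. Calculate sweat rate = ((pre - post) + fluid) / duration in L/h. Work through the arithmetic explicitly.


Weight loss = 86.7 - 84.82 = 1.88 kg (approx L)
Total sweat = 1.88 + 1.33 = 3.21 L
Sweat rate = 3.21 / 0.6 = 5.35 L/h

5.35 L/h


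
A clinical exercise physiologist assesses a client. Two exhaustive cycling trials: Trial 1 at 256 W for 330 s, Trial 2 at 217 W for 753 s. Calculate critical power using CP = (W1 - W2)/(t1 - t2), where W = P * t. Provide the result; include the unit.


W1 = 256 * 330 = 84480 J
W2 = 217 * 753 = 163401 J
CP = (84480 - 163401) / (330 - 753)
= -78921 / -423
= 186.57 W

186.57 W


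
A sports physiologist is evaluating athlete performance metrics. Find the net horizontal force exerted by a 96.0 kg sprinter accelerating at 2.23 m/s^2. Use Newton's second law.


Newton's second law: F = m * a
F = 96.0 * 2.23 = 214.08 N

214.08 N


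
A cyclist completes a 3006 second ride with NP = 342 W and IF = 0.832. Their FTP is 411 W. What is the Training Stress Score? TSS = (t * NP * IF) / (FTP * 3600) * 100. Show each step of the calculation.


t * NP * IF = 3006 * 342 * 0.832 = 855339.264
FTP * 3600 = 1479600
TSS = (855339.264 / 1479600) * 100 = 57.81

57.81 TSS


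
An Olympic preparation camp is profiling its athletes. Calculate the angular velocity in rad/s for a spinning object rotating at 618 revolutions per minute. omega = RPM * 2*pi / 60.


omega = RPM * 2*pi / 60
= 618 * 6.28318531 / 60
= 64.717 rad/s

64.717 rad/s


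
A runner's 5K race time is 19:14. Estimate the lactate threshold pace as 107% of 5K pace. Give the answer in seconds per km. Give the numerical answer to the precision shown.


Total race time = 19*60 + 14 = 1154 seconds
5K pace = 1154 / 5 = 230.8 sec/km
LT pace = 230.8 * 1.07 = 246.96 sec/km

246.96 s/km


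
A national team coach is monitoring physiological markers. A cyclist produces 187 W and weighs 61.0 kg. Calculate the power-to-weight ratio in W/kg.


P/W = power / mass
= 187 / 61.0
= 3.066 W/kg

3.066 W/kg


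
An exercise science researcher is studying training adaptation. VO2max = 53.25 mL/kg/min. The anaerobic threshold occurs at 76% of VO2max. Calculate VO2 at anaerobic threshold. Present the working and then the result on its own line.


AT fraction = 76 / 100 = 0.76
AT VO2 = 53.25 * 0.76
= 40.47 mL/kg/min

40.47 mL/kg/min


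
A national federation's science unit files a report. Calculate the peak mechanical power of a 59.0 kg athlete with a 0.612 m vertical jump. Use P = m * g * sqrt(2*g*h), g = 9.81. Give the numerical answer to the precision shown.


First, sqrt(2gh) = sqrt(2 * 9.81 * 0.612)
= sqrt(12.00744) = 3.465175 m/s
Power = 59.0 * 9.81 * 3.465175 = 2005.61 W

2005.61 W


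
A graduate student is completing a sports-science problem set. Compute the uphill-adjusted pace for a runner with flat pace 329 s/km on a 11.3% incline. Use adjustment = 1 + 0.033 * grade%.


Adjustment factor = 1 + 0.033 * 11.3 = 1.3729
Grade-adjusted pace = 329 * 1.3729 = 451.68 s/km

451.68 s/km


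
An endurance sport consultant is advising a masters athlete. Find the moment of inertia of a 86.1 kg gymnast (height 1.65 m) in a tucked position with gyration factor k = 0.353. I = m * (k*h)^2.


Radius of gyration = 0.353 * 1.65 = 0.58245 m
I = 86.1 * 0.58245^2
= 86.1 * 0.339248
= 29.209 kg*m^2

29.209 kg*m^2


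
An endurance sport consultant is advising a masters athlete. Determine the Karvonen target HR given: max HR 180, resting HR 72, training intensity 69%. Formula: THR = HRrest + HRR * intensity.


HRR = HRmax - HRrest = 180 - 72 = 108
THR = 72 + 108 * 0.69
= 146.52 bpm

146.52 bpm


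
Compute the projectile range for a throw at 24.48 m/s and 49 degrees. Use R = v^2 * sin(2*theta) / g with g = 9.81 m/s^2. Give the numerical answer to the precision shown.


Two times the angle = 98 degrees
sin(98) = 0.990268
R = 599.2704 * 0.990268 / 9.81 = 60.493 m

60.493 m


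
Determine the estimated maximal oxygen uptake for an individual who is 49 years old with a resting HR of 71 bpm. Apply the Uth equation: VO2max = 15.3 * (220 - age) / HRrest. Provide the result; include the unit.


HRmax = 220 - 49 = 171
VO2max = 15.3 * (171 / 71)
= 15.3 * 2.4085
= 36.85 mL/kg/min

36.85 mL/kg/min


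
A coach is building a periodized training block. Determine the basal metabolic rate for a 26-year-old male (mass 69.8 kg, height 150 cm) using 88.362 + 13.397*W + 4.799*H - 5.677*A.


BMR = 88.362 + 13.397*69.8 + 4.799*150 - 5.677*26
= 1595.72 kcal/day

1595.72 kcal/day


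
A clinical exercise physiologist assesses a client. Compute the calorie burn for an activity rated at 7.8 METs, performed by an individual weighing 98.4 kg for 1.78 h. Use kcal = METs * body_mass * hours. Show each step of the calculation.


Product of METs and mass = 7.8 * 98.4 = 767.52
Total kcal = 767.52 * 1.78 = 1366.19 kcal

1366.19 kcal


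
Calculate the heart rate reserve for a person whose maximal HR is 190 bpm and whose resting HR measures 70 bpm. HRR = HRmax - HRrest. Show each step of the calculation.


HRmax = 190 bpm
HRrest = 70 bpm
HRR = 190 - 70 = 120 bpm

120 bpm


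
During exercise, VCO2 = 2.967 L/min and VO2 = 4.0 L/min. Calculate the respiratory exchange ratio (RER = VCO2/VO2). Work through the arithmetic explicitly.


RER = VCO2 / VO2
= 2.967 / 4.0
= 0.7418

0.7418


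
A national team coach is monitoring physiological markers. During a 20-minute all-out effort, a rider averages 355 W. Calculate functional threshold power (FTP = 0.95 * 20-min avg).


FTP = 0.95 * 355
= 337.25 W

337.25 W


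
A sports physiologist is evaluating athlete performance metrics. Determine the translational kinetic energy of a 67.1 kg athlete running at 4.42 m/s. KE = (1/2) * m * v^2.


KE = 0.5 * m * v^2
= 0.5 * 67.1 * 4.42^2
= 0.5 * 67.1 * 19.5364
= 655.45 J

655.45 J


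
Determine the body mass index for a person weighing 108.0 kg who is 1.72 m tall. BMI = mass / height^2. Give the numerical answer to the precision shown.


BMI = mass / height^2
= 108.0 / 1.72^2
= 108.0 / 2.9584
= 36.51 kg/m^2

36.51 kg/m^2


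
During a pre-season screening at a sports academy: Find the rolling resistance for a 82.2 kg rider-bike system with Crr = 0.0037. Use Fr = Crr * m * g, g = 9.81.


m * g = 82.2 * 9.81 = 806.382 N
Fr = 0.0037 * 806.382 = 2.984 N

2.984 N


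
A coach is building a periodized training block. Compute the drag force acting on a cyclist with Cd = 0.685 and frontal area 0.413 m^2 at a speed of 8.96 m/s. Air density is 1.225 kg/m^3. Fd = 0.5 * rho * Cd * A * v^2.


Step 1: v^2 = 80.2816
Step 2: Fd = 0.5 * 1.225 * 0.685 * 0.413 * 80.2816
= 13.911 N

13.911 N


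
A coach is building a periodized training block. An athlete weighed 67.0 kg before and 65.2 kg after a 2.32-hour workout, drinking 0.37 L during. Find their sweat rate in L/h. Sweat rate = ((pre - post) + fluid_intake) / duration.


Body mass change = 1.8 kg
Total sweat loss = 1.8 + 0.37 = 2.17 L
Rate = 2.17 / 2.32 = 0.935 L/h

0.935 L/h


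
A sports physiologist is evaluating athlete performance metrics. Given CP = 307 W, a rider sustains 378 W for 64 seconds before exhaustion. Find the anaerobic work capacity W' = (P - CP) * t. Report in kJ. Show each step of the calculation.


Excess power = 378 - 307 = 71 W
Work above CP = 71 * 64 = 4544 J
W' = 4.544 kJ

4.544 kJ


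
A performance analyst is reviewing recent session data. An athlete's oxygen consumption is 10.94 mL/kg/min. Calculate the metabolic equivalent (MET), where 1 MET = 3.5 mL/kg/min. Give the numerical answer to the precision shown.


MET = VO2 / 3.5
= 10.94 / 3.5
= 3.13 METs

3.13 METs


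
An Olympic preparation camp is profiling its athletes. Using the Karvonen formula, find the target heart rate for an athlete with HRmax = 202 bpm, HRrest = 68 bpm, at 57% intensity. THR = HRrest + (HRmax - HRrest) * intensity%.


HRR = 202 - 68 = 134
THR = 68 + 134 * 0.57
= 68 + 76.38
= 144.38 bpm

144.38 bpm


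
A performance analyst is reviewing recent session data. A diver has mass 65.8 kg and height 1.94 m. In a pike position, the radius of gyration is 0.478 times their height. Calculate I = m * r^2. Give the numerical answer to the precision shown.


r = 0.478 * 1.94 = 0.92732 m
I = m * r^2 = 65.8 * 0.859922 = 56.583 kg*m^2

56.583 kg*m^2


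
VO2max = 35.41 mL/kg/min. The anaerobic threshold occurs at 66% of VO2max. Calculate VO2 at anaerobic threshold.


AT fraction = 66 / 100 = 0.66
AT VO2 = 35.41 * 0.66
= 23.37 mL/kg/min

23.37 mL/kg/min


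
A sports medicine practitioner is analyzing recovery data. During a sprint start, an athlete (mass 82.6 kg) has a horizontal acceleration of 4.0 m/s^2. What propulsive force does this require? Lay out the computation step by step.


Propulsive force = mass * acceleration
= 82.6 kg * 4.0 m/s^2
= 330.4 N

330.4 N


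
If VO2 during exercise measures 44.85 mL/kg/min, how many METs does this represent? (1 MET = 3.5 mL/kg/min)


METs = VO2 / 3.5 = 44.85 / 3.5 = 12.81

12.81 METs


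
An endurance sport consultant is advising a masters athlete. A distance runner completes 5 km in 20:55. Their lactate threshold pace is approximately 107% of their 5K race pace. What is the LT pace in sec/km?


Convert to seconds: 20 min 55 s = 1255 s
Pace per km = 1255 / 5 = 251.0 s/km
LT pace = 251.0 * 1.07 = 268.57 s/km

268.57 s/km


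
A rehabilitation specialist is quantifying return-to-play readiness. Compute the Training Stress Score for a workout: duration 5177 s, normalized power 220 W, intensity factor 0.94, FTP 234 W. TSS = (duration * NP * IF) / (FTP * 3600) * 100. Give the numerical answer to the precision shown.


Product = 5177 * 220 * 0.94 = 1070603.6
Base = 234 * 3600 = 842400
TSS = 1070603.6 / 842400 * 100 = 127.09

127.09 TSS


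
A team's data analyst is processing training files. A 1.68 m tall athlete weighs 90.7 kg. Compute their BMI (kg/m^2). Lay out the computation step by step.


height^2 = 2.8224 m^2
BMI = 90.7 / 2.8224 = 32.14 kg/m^2

32.14 kg/m^2


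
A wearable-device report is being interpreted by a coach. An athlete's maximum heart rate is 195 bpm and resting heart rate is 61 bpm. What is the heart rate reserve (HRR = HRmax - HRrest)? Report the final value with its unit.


HRR = HRmax - HRrest
= 195 - 61
= 134 bpm

134 bpm


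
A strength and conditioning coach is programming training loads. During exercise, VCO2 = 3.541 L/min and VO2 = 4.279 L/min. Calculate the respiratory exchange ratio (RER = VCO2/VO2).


RER = VCO2 / VO2
= 3.541 / 4.279
= 0.8275

0.8275


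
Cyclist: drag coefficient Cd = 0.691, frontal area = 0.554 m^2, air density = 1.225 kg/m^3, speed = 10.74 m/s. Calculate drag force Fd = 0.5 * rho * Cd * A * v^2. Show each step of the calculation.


v^2 = 10.74^2 = 115.3476
Fd = 0.5 * 1.225 * 0.691 * 0.554 * 115.3476
= 27.046 N

27.046 N


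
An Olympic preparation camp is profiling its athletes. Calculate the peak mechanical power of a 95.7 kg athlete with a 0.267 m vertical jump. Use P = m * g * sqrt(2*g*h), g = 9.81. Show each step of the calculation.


First, sqrt(2gh) = sqrt(2 * 9.81 * 0.267)
= sqrt(5.23854) = 2.288786 m/s
Power = 95.7 * 9.81 * 2.288786 = 2148.75 W

2148.75 W


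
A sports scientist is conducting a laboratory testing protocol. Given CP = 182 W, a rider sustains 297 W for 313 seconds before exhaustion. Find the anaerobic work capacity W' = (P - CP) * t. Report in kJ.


Excess power = 297 - 182 = 115 W
Work above CP = 115 * 313 = 35995 J
W' = 35.995 kJ

35.995 kJ


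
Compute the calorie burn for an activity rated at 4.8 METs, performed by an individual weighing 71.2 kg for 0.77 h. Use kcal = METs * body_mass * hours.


Product of METs and mass = 4.8 * 71.2 = 341.76
Total kcal = 341.76 * 0.77 = 263.16 kcal

263.16 kcal


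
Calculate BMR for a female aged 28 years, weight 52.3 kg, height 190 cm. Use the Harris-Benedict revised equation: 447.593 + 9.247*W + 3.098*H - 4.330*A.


Substituting values:
W term = 9.247 * 52.3 = 483.6181
H term = 3.098 * 190 = 588.62
A term = 4.330 * 28 = 121.24
BMR = 1398.59 kcal/day

1398.59 kcal/day


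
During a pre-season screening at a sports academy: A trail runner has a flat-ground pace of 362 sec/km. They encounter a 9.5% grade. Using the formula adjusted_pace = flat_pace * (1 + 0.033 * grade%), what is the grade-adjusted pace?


Grade factor = 1 + 0.033 * 9.5 = 1.3135
Adjusted = 362 * 1.3135 = 475.49 sec/km

475.49 s/km


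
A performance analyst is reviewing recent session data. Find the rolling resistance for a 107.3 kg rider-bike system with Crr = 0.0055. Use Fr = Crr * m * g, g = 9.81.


m * g = 107.3 * 9.81 = 1052.613 N
Fr = 0.0055 * 1052.613 = 5.789 N

5.789 N


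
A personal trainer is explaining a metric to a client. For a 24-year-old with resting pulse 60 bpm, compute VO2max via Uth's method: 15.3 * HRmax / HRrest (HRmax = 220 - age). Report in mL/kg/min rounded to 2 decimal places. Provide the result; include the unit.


Step 1: HRmax = 220 - 24 = 196 bpm
Step 2: Ratio = 196 / 60 = 3.2667
Step 3: VO2max = 15.3 * 3.2667 = 49.98 mL/kg/min

49.98 mL/kg/min


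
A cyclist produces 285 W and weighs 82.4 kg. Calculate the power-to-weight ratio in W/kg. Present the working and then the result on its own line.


P/W = power / mass
= 285 / 82.4
= 3.459 W/kg

3.459 W/kg


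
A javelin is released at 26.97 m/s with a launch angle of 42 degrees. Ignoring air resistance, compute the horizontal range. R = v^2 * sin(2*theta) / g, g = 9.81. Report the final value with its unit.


Launch speed squared = 727.3809
sin(2 * 42 deg) = 0.994522
Range = 727.3809 * 0.994522 / 9.81
= 73.741 m

73.741 m


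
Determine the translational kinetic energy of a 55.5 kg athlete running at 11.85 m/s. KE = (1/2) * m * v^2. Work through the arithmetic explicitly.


KE = 0.5 * m * v^2
= 0.5 * 55.5 * 11.85^2
= 0.5 * 55.5 * 140.4225
= 3896.72 J

3896.72 J


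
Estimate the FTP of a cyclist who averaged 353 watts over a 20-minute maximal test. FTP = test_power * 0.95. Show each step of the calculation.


FTP = 353 * 0.95 = 335.35 W

335.35 W


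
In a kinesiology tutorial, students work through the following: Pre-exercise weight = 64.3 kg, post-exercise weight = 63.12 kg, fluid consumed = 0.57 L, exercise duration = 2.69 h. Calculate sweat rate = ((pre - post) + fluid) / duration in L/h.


Weight loss = 64.3 - 63.12 = 1.18 kg (approx L)
Total sweat = 1.18 + 0.57 = 1.75 L
Sweat rate = 1.75 / 2.69 = 0.651 L/h

0.651 L/h


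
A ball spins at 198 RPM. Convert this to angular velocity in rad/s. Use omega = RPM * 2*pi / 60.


omega = 198 * 2 * pi / 60
= 198 * 6.28318531 / 60
= 1244.071 / 60
= 20.735 rad/s

20.735 rad/s


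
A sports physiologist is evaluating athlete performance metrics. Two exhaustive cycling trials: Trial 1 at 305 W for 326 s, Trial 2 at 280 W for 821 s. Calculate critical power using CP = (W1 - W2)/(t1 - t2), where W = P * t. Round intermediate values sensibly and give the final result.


W1 = 305 * 326 = 99430 J
W2 = 280 * 821 = 229880 J
CP = (99430 - 229880) / (326 - 821)
= -130450 / -495
= 263.54 W

263.54 W


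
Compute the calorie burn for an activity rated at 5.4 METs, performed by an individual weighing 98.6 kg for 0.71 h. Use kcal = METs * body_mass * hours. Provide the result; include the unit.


Product of METs and mass = 5.4 * 98.6 = 532.44
Total kcal = 532.44 * 0.71 = 378.03 kcal

378.03 kcal


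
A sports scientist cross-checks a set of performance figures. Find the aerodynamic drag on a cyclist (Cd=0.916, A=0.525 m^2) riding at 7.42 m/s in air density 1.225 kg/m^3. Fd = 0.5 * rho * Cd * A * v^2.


Fd = 0.5 * 1.225 * 0.916 * 0.525 * 7.42^2
= 0.5 * 1.225 * 0.916 * 0.525 * 55.0564
= 16.217 N

16.217 N


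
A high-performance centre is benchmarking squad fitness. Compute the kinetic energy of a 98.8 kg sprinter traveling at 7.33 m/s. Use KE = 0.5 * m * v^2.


Velocity squared = 53.7289
KE = 0.5 * 98.8 * 53.7289 = 2654.21 J

2654.21 J


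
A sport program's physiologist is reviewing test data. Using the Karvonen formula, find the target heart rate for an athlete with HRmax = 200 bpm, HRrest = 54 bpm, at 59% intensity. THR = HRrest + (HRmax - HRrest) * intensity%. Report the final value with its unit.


HRR = 200 - 54 = 146
THR = 54 + 146 * 0.59
= 54 + 86.14
= 140.14 bpm

140.14 bpm


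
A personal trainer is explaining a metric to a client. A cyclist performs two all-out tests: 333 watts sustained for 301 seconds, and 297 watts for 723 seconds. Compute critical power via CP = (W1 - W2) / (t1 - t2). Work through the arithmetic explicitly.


W1 = P1 * t1 = 333 * 301 = 100233 J
W2 = P2 * t2 = 297 * 723 = 214731 J
CP = (100233 - 214731) / (301 - 723)
= 271.32 W

271.32 W


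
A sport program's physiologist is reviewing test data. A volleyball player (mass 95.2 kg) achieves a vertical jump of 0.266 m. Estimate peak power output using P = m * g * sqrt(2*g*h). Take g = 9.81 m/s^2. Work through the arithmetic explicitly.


2 * g * h = 2 * 9.81 * 0.266 = 5.21892
sqrt(5.21892) = 2.284496 m/s
P = 95.2 * 9.81 * 2.284496 = 2133.52 W

2133.52 W


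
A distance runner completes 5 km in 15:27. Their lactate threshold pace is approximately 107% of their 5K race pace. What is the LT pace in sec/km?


Convert to seconds: 15 min 27 s = 927 s
Pace per km = 927 / 5 = 185.4 s/km
LT pace = 185.4 * 1.07 = 198.38 s/km

198.38 s/km


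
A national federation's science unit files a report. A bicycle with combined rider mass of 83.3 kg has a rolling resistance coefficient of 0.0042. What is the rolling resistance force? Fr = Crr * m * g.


Fr = 0.0042 * 83.3 * 9.81
= 0.34986 * 9.81
= 3.432 N

3.432 N


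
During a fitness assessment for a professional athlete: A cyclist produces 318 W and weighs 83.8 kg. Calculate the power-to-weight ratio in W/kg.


P/W = power / mass
= 318 / 83.8
= 3.795 W/kg

3.795 W/kg


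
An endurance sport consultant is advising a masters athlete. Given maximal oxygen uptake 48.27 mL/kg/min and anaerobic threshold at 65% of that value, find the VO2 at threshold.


Percentage as decimal = 0.65
VO2 at AT = 48.27 * 0.65 = 31.38 mL/kg/min

31.38 mL/kg/min


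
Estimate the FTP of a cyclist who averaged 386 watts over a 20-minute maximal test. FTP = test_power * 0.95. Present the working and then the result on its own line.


FTP = 386 * 0.95 = 366.7 W

366.7 W


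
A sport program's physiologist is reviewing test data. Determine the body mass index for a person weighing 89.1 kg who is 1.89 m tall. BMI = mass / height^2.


BMI = mass / height^2
= 89.1 / 1.89^2
= 89.1 / 3.5721
= 24.94 kg/m^2

24.94 kg/m^2


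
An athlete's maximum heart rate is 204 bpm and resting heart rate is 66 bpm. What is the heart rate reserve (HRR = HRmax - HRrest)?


HRR = HRmax - HRrest
= 204 - 66
= 138 bpm

138 bpm


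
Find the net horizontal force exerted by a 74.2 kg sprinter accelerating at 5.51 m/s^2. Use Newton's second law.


Newton's second law: F = m * a
F = 74.2 * 5.51 = 408.84 N

408.84 N


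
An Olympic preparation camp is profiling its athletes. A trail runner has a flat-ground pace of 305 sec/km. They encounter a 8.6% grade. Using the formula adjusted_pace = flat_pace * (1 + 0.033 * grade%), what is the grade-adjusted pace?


Grade factor = 1 + 0.033 * 8.6 = 1.2838
Adjusted = 305 * 1.2838 = 391.56 sec/km

391.56 s/km


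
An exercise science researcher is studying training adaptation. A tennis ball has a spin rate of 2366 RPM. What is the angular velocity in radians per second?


Convert RPM to rad/s: multiply by 2*pi and divide by 60
omega = 2366 * 2 * pi / 60
= 247.767 rad/s

247.767 rad/s


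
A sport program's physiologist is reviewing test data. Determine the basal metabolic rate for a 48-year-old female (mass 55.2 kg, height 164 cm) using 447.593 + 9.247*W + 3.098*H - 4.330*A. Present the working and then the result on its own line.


BMR = 447.593 + 9.247*55.2 + 3.098*164 - 4.330*48
= 1258.26 kcal/day

1258.26 kcal/day


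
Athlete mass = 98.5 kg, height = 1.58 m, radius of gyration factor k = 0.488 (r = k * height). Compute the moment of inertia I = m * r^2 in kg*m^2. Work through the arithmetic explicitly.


r = k * height = 0.488 * 1.58 = 0.77104 m
r^2 = 0.77104^2 = 0.594503
I = 98.5 * 0.594503 = 58.559 kg*m^2

58.559 kg*m^2


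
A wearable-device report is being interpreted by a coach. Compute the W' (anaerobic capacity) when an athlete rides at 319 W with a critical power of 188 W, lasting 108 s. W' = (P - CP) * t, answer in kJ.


Above-CP power = 131 W
Duration = 108 s
W' = 131 * 108 = 14148 J
Convert: 14148 / 1000 = 14.148 kJ

14.148 kJ


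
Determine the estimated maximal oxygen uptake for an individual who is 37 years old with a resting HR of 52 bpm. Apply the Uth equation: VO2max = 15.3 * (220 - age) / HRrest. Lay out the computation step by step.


HRmax = 220 - 37 = 183
VO2max = 15.3 * (183 / 52)
= 15.3 * 3.5192
= 53.84 mL/kg/min

53.84 mL/kg/min


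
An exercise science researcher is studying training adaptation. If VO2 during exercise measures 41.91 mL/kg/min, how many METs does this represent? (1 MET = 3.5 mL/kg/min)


METs = VO2 / 3.5 = 41.91 / 3.5 = 11.97

11.97 METs


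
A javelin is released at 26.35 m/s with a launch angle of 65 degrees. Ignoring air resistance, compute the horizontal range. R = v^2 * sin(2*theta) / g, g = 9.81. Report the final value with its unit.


Launch speed squared = 694.3225
sin(2 * 65 deg) = 0.766044
Range = 694.3225 * 0.766044 / 9.81
= 54.218 m

54.218 m


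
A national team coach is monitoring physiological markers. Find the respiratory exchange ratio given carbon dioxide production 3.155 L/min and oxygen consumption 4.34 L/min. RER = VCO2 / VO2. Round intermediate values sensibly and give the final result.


VCO2 = 3.155 L/min
VO2 = 4.34 L/min
RER = 3.155 / 4.34 = 0.727

0.727


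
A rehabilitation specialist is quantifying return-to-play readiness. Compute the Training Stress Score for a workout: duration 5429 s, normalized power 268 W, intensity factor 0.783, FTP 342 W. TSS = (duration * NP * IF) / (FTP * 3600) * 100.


Product = 5429 * 268 * 0.783 = 1139243.076
Base = 342 * 3600 = 1231200
TSS = 1139243.076 / 1231200 * 100 = 92.53

92.53 TSS


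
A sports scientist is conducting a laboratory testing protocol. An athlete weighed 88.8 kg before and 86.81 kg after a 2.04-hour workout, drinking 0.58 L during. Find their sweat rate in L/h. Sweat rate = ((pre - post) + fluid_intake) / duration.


Body mass change = 1.99 kg
Total sweat loss = 1.99 + 0.58 = 2.57 L
Rate = 2.57 / 2.04 = 1.26 L/h

1.26 L/h


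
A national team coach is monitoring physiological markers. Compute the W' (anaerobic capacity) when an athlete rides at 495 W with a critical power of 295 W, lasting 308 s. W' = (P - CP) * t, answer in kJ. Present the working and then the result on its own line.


Above-CP power = 200 W
Duration = 308 s
W' = 200 * 308 = 61600 J
Convert: 61600 / 1000 = 61.6 kJ

61.6 kJ


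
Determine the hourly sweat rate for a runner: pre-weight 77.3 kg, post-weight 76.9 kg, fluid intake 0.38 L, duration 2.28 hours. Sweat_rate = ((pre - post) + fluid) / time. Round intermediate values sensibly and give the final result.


Mass lost = 77.3 - 76.9 = 0.4 kg
Add fluid consumed: 0.4 + 0.38 = 0.78 L total sweat
Sweat rate = 0.78 / 2.28 = 0.342 L/h

0.342 L/h


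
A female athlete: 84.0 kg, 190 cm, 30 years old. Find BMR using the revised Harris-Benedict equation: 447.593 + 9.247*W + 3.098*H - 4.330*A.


Intercept = 447.593
Weight contribution = 9.247 * 84.0 = 776.748
Height contribution = 3.098 * 190 = 588.62
Age contribution = 4.33 * 30 = 129.9
BMR = 447.593 + 776.748 + 588.62 - 129.9
= 1683.06 kcal/day

1683.06 kcal/day


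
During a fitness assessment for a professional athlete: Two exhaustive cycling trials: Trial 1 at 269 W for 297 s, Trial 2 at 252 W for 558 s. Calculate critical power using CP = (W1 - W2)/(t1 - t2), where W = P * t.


W1 = 269 * 297 = 79893 J
W2 = 252 * 558 = 140616 J
CP = (79893 - 140616) / (297 - 558)
= -60723 / -261
= 232.66 W

232.66 W


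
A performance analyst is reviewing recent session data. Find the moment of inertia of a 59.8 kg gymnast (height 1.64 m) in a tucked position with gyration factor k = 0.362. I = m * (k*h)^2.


Radius of gyration = 0.362 * 1.64 = 0.59368 m
I = 59.8 * 0.59368^2
= 59.8 * 0.352456
= 21.077 kg*m^2

21.077 kg*m^2


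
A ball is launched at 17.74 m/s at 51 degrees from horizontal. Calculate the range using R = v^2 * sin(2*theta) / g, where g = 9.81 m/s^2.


sin(2 * 51) = sin(102) = 0.978148
v^2 = 17.74^2 = 314.7076
R = 314.7076 * 0.978148 / 9.81
= 31.379 m

31.379 m


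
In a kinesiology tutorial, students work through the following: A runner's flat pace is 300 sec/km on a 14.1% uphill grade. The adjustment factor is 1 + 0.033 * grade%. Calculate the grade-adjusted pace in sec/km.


Factor = 1 + 0.033 * 14.1 = 1.4653
Adjusted pace = 300 * 1.4653
= 439.59 sec/km

439.59 s/km


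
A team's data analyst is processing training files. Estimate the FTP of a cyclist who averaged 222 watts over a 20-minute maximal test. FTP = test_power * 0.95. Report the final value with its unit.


FTP = 222 * 0.95 = 210.9 W

210.9 W


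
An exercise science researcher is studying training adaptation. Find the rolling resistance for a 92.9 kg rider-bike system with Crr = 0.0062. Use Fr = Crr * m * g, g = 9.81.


m * g = 92.9 * 9.81 = 911.349 N
Fr = 0.0062 * 911.349 = 5.65 N

5.65 N


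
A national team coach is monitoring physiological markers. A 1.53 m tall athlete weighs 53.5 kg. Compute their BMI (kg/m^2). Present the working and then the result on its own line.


height^2 = 2.3409 m^2
BMI = 53.5 / 2.3409 = 22.85 kg/m^2

22.85 kg/m^2


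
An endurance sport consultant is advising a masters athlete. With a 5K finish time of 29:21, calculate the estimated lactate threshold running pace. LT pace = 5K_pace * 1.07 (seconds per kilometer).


Race duration = 1761 s for 5 km
Average pace = 1761 / 5 = 352.2 s/km
LT pace = 352.2 * 1.07
= 376.85 s/km

376.85 s/km


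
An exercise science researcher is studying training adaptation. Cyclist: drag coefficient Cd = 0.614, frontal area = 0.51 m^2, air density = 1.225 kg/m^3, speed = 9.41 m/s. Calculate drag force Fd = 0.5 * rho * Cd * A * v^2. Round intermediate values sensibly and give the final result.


v^2 = 9.41^2 = 88.5481
Fd = 0.5 * 1.225 * 0.614 * 0.51 * 88.5481
= 16.983 N

16.983 N


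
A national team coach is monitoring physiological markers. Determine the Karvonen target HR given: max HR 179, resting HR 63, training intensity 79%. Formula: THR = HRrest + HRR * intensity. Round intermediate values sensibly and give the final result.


HRR = HRmax - HRrest = 179 - 63 = 116
THR = 63 + 116 * 0.79
= 154.64 bpm

154.64 bpm


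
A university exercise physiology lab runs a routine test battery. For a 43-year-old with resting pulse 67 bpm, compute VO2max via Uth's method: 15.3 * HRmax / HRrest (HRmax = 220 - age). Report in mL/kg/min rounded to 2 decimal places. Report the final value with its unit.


Step 1: HRmax = 220 - 43 = 177 bpm
Step 2: Ratio = 177 / 67 = 2.6418
Step 3: VO2max = 15.3 * 2.6418 = 40.42 mL/kg/min

40.42 mL/kg/min


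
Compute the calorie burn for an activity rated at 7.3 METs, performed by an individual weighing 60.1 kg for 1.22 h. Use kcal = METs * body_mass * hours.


Product of METs and mass = 7.3 * 60.1 = 438.73
Total kcal = 438.73 * 1.22 = 535.25 kcal

535.25 kcal


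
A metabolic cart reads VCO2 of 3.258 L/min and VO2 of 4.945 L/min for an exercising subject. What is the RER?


RER = VCO2 / VO2 = 3.258 / 4.945 = 0.6588

0.6588


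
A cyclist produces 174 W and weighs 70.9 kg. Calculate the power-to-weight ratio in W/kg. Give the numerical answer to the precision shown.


P/W = power / mass
= 174 / 70.9
= 2.454 W/kg

2.454 W/kg


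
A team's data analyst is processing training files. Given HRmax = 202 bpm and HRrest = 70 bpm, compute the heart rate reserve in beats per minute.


Heart rate reserve = maximum HR minus resting HR
HRR = 202 - 70 = 132 bpm

132 bpm


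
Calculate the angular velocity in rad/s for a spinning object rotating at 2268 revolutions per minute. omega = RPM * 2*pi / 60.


omega = RPM * 2*pi / 60
= 2268 * 6.28318531 / 60
= 237.504 rad/s

237.504 rad/s


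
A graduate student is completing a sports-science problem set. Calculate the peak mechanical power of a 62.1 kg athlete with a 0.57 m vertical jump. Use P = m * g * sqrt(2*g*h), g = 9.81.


First, sqrt(2gh) = sqrt(2 * 9.81 * 0.57)
= sqrt(11.1834) = 3.344159 m/s
Power = 62.1 * 9.81 * 3.344159 = 2037.27 W

2037.27 W


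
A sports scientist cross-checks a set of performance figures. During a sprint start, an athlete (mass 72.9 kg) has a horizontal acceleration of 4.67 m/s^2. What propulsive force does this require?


Propulsive force = mass * acceleration
= 72.9 kg * 4.67 m/s^2
= 340.44 N

340.44 N


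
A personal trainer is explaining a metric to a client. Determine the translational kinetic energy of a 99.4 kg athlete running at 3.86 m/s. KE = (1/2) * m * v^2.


KE = 0.5 * m * v^2
= 0.5 * 99.4 * 3.86^2
= 0.5 * 99.4 * 14.8996
= 740.51 J

740.51 J


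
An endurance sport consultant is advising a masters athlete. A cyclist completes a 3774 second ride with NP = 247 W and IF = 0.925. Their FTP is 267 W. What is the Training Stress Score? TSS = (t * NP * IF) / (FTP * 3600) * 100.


t * NP * IF = 3774 * 247 * 0.925 = 862264.65
FTP * 3600 = 961200
TSS = (862264.65 / 961200) * 100 = 89.71

89.71 TSS


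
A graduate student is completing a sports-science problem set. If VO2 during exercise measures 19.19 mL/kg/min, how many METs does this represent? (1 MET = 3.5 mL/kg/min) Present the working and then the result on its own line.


METs = VO2 / 3.5 = 19.19 / 3.5 = 5.48

5.48 METs


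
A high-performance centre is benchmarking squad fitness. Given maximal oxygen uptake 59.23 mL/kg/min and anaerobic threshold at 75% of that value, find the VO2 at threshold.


Percentage as decimal = 0.75
VO2 at AT = 59.23 * 0.75 = 44.42 mL/kg/min

44.42 mL/kg/min


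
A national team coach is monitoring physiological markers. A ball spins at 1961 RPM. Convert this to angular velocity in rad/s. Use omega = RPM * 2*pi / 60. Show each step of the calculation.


omega = 1961 * 2 * pi / 60
= 1961 * 6.28318531 / 60
= 12321.326 / 60
= 205.355 rad/s

205.355 rad/s


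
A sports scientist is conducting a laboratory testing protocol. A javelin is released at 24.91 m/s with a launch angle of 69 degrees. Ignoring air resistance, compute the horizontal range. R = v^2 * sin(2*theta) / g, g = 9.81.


Launch speed squared = 620.5081
sin(2 * 69 deg) = 0.669131
Range = 620.5081 * 0.669131 / 9.81
= 42.324 m

42.324 m


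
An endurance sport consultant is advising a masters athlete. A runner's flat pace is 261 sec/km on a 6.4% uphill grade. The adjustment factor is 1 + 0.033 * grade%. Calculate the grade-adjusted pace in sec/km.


Factor = 1 + 0.033 * 6.4 = 1.2112
Adjusted pace = 261 * 1.2112
= 316.12 sec/km

316.12 s/km


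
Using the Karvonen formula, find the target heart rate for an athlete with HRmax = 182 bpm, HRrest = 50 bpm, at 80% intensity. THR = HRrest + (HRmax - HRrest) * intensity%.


HRR = 182 - 50 = 132
THR = 50 + 132 * 0.8
= 50 + 105.6
= 155.6 bpm

155.6 bpm


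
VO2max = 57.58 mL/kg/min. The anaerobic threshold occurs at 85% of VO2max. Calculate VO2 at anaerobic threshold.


AT fraction = 85 / 100 = 0.85
AT VO2 = 57.58 * 0.85
= 48.94 mL/kg/min

48.94 mL/kg/min


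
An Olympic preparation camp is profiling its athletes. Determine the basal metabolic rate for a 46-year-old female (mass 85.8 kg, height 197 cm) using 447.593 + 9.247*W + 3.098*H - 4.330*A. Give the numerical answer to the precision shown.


BMR = 447.593 + 9.247*85.8 + 3.098*197 - 4.330*46
= 1652.11 kcal/day

1652.11 kcal/day


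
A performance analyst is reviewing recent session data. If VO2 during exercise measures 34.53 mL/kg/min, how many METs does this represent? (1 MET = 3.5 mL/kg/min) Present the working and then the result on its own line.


METs = VO2 / 3.5 = 34.53 / 3.5 = 9.87

9.87 METs


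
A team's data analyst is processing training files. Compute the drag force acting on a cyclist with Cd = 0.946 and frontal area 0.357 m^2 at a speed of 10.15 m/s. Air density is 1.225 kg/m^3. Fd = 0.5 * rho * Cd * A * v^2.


Step 1: v^2 = 103.0225
Step 2: Fd = 0.5 * 1.225 * 0.946 * 0.357 * 103.0225
= 21.311 N

21.311 N


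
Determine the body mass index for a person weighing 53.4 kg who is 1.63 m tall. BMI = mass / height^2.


BMI = mass / height^2
= 53.4 / 1.63^2
= 53.4 / 2.6569
= 20.1 kg/m^2

20.1 kg/m^2


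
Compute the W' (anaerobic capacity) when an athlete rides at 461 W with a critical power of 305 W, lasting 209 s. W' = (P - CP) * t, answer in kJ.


Above-CP power = 156 W
Duration = 209 s
W' = 156 * 209 = 32604 J
Convert: 32604 / 1000 = 32.604 kJ

32.604 kJ


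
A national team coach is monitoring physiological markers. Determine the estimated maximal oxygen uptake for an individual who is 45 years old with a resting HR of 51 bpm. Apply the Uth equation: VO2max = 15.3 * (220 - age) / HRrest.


HRmax = 220 - 45 = 175
VO2max = 15.3 * (175 / 51)
= 15.3 * 3.4314
= 52.5 mL/kg/min

52.5 mL/kg/min


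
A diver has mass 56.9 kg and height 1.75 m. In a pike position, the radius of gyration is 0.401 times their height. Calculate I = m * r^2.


r = 0.401 * 1.75 = 0.70175 m
I = m * r^2 = 56.9 * 0.492453 = 28.021 kg*m^2

28.021 kg*m^2


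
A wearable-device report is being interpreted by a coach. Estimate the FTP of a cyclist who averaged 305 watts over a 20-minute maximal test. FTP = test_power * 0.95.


FTP = 305 * 0.95 = 289.75 W

289.75 W


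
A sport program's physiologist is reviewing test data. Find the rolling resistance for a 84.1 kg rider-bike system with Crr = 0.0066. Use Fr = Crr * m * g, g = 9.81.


m * g = 84.1 * 9.81 = 825.021 N
Fr = 0.0066 * 825.021 = 5.445 N

5.445 N


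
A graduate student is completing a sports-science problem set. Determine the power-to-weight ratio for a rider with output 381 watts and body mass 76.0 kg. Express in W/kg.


P/W = 381 / 76.0 = 5.013 W/kg

5.013 W/kg


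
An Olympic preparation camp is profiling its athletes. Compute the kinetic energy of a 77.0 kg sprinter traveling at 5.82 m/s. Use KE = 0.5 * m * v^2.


Velocity squared = 33.8724
KE = 0.5 * 77.0 * 33.8724 = 1304.09 J

1304.09 J
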